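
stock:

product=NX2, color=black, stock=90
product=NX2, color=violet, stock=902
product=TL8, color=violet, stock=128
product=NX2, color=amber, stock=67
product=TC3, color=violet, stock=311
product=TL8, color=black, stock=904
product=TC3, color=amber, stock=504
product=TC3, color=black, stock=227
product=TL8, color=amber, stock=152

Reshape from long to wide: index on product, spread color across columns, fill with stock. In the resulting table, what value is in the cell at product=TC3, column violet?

Wide layout: rows indexed by product, columns are the 3 distinct color values (black, violet, amber).
Cell (product=TC3, color=violet) draws from the long row where product=TC3 and color=violet, which has stock=311.

311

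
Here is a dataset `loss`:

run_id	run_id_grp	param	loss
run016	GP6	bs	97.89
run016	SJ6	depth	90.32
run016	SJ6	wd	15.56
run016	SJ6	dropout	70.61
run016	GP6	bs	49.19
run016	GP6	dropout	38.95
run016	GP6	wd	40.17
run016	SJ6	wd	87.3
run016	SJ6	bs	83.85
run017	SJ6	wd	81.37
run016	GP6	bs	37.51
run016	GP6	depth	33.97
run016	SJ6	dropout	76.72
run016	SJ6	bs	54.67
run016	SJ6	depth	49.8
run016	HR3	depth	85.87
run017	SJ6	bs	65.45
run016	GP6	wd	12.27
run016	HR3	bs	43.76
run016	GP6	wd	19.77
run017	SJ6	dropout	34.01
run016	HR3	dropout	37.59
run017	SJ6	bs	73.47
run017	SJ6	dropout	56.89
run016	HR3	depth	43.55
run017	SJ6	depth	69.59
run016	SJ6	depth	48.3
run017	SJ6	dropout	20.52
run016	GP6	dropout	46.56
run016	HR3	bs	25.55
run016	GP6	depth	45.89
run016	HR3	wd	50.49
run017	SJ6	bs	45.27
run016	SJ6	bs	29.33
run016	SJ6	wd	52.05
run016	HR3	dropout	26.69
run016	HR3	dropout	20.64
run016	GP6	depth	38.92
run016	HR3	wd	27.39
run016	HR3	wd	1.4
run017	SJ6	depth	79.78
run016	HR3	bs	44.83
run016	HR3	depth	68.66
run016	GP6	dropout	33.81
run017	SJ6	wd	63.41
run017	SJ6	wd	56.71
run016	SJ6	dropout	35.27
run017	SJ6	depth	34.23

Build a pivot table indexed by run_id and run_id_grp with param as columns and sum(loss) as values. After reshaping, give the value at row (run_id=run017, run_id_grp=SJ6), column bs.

184.19

Rows with run_id=run017, run_id_grp=SJ6 and param=bs: loss values are 65.45, 73.47, 45.27.
65.45 + 73.47 + 45.27 = 184.19.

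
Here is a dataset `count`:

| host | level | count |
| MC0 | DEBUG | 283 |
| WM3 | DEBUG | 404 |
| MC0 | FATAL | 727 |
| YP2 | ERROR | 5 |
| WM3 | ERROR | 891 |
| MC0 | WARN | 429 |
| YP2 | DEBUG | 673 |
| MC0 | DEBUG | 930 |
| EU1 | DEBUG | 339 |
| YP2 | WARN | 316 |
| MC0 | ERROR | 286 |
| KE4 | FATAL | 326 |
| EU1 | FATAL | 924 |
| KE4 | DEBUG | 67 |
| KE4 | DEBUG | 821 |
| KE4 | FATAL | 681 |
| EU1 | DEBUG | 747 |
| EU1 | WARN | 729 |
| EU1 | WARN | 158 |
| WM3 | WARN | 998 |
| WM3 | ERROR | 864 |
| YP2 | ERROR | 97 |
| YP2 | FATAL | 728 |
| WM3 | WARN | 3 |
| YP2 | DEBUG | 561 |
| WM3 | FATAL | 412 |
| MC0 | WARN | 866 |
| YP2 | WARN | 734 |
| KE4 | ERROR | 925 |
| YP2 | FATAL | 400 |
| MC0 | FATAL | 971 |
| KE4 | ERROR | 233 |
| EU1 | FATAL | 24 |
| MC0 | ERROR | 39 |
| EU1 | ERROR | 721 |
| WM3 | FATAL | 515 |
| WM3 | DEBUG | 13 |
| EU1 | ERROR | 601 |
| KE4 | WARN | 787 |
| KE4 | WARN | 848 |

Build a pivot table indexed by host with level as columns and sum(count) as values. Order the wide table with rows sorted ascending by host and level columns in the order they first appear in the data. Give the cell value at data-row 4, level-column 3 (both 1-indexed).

With rows sorted ascending by host, row 4 is host=WM3. level columns in first-appearance order: DEBUG, FATAL, ERROR, WARN; column 3 is ERROR.
Long rows with host=WM3, level=ERROR: 891 + 864 = 1755.

1755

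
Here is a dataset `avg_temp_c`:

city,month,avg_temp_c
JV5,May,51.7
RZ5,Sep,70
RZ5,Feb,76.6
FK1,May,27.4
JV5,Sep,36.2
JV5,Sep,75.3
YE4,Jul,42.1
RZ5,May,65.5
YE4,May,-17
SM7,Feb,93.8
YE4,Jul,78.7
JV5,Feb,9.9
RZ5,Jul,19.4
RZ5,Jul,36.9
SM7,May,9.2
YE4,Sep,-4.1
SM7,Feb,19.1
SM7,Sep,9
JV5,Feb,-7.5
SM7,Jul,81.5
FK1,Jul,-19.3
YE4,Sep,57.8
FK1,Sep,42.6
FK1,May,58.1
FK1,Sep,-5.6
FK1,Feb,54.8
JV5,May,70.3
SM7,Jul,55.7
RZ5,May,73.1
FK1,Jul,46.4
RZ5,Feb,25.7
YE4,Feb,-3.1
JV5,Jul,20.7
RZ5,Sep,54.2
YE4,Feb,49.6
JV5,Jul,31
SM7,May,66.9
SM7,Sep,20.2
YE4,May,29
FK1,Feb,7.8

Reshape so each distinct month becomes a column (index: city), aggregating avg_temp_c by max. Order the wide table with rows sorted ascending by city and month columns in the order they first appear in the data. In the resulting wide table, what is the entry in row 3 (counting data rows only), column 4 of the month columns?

With rows sorted ascending by city, row 3 is city=RZ5. month columns in first-appearance order: May, Sep, Feb, Jul; column 4 is Jul.
Long rows with city=RZ5, month=Jul: max(19.4, 36.9) = 36.9.

36.9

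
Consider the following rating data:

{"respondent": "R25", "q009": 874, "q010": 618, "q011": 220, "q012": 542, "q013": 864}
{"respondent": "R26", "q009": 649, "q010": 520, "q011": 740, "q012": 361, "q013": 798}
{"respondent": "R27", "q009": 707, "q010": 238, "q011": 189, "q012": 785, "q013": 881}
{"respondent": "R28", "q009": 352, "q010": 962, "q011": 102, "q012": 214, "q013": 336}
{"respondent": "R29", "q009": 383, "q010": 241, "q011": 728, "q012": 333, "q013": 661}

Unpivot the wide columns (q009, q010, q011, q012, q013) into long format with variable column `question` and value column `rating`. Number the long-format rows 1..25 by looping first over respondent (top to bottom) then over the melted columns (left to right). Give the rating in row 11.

25 rows total (5 × 5). Row 11: index ⌊(11-1)/5⌋ = 2 into respondent → R27; (11-1) mod 5 = 0 into the melted columns → q009.
So row 11 is (R27, q009, 707); rating = 707.

707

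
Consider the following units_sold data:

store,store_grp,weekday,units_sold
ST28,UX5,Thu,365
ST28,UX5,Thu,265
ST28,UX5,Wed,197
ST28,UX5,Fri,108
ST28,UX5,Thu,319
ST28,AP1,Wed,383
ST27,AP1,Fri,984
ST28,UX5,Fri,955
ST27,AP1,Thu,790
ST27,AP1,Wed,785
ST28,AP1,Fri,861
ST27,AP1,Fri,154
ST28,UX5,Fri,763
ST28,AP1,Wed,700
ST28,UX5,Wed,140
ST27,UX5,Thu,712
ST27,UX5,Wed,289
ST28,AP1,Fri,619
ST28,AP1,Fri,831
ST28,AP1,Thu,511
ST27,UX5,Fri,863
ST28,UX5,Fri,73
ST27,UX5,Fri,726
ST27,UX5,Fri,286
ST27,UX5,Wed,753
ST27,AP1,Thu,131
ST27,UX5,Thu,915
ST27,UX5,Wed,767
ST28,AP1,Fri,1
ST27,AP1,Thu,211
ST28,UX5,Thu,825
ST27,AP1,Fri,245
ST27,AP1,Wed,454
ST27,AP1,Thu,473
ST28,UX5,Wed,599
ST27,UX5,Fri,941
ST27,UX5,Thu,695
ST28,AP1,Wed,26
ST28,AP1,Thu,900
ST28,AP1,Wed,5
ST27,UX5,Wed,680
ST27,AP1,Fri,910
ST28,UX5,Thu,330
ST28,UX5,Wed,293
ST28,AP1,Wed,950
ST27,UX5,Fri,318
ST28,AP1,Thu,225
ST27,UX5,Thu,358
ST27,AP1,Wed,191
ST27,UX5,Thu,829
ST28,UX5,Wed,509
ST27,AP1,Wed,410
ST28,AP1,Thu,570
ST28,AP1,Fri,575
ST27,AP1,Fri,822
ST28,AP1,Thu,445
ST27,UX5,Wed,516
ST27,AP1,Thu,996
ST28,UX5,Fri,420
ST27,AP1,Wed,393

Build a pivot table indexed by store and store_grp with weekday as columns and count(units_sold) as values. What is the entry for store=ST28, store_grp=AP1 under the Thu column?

Rows with store=ST28, store_grp=AP1 and weekday=Thu: units_sold values are 511, 900, 225, 570, 445.
5 rows match — count = 5.

5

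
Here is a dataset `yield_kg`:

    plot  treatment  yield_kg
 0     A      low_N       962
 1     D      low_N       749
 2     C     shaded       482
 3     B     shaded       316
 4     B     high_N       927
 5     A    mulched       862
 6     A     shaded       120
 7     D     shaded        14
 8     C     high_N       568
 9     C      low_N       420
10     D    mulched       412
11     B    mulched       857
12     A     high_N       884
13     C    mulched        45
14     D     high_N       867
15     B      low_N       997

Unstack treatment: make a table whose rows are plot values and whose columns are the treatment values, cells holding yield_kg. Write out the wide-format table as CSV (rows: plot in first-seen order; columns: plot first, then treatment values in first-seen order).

Columns: plot plus the 4 distinct treatment values (low_N, shaded, high_N, mulched).
For example, row A column low_N takes yield_kg=962 from the long row (A, low_N).

plot,low_N,shaded,high_N,mulched
A,962,120,884,862
D,749,14,867,412
C,420,482,568,45
B,997,316,927,857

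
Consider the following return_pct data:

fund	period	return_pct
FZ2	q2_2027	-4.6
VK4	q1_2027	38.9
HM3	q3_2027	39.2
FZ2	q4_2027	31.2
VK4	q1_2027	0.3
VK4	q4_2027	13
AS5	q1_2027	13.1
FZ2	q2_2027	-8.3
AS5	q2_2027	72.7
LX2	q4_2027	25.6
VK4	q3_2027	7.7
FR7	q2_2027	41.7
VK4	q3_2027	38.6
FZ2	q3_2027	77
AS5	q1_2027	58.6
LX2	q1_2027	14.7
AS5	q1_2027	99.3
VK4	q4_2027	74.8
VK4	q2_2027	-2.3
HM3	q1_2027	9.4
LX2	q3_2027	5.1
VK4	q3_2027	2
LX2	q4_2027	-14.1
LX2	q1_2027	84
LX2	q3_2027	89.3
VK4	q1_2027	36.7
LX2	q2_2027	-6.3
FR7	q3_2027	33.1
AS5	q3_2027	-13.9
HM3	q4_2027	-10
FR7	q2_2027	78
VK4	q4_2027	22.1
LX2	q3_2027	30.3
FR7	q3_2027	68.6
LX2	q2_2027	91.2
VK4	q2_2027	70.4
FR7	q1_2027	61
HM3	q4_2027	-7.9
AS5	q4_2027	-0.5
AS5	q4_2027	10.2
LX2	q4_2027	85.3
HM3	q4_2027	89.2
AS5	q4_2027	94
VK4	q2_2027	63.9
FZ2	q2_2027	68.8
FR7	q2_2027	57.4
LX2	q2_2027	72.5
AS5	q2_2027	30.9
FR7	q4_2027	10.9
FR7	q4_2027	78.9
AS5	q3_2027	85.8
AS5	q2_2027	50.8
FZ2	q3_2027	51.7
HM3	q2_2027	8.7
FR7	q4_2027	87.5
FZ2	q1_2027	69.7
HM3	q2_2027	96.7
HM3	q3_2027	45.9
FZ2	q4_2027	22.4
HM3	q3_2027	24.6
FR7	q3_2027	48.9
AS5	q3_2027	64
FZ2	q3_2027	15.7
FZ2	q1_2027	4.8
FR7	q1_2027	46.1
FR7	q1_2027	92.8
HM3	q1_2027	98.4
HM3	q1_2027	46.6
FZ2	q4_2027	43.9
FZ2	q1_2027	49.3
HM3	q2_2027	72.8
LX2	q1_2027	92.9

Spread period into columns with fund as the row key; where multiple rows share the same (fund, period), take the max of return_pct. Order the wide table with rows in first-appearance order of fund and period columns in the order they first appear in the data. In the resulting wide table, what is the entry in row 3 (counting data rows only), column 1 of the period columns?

With rows in first-appearance order of fund, row 3 is fund=HM3. period columns in first-appearance order: q2_2027, q1_2027, q3_2027, q4_2027; column 1 is q2_2027.
Long rows with fund=HM3, period=q2_2027: max(8.7, 96.7, 72.8) = 96.7.

96.7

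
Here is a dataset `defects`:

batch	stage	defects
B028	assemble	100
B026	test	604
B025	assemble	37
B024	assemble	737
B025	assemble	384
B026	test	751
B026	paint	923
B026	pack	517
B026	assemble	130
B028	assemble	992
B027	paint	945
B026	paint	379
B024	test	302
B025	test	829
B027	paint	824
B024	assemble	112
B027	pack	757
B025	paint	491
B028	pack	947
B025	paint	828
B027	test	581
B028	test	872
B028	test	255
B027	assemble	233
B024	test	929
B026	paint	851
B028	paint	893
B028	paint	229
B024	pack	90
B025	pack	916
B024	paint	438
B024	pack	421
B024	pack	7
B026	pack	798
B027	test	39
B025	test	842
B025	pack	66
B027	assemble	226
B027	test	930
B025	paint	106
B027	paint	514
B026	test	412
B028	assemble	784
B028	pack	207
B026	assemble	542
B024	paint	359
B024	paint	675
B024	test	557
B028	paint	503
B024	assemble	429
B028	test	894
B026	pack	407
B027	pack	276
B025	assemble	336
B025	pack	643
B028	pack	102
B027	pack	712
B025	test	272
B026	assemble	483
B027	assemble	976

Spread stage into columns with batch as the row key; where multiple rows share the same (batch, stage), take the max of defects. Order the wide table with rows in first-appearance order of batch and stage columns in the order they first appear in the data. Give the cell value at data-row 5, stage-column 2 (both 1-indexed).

930

With rows in first-appearance order of batch, row 5 is batch=B027. stage columns in first-appearance order: assemble, test, paint, pack; column 2 is test.
Long rows with batch=B027, stage=test: max(581, 39, 930) = 930.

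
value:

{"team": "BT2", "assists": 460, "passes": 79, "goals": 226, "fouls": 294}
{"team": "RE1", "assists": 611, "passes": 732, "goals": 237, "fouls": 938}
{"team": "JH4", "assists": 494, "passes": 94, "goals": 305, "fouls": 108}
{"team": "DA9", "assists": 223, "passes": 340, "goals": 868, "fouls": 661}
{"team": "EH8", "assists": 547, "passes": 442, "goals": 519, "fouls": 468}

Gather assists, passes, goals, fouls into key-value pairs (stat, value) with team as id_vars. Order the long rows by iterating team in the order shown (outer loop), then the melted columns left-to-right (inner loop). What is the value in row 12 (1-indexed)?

108

20 rows total (5 × 4). Row 12: index ⌊(12-1)/4⌋ = 2 into team → JH4; (12-1) mod 4 = 3 into the melted columns → fouls.
So row 12 is (JH4, fouls, 108); value = 108.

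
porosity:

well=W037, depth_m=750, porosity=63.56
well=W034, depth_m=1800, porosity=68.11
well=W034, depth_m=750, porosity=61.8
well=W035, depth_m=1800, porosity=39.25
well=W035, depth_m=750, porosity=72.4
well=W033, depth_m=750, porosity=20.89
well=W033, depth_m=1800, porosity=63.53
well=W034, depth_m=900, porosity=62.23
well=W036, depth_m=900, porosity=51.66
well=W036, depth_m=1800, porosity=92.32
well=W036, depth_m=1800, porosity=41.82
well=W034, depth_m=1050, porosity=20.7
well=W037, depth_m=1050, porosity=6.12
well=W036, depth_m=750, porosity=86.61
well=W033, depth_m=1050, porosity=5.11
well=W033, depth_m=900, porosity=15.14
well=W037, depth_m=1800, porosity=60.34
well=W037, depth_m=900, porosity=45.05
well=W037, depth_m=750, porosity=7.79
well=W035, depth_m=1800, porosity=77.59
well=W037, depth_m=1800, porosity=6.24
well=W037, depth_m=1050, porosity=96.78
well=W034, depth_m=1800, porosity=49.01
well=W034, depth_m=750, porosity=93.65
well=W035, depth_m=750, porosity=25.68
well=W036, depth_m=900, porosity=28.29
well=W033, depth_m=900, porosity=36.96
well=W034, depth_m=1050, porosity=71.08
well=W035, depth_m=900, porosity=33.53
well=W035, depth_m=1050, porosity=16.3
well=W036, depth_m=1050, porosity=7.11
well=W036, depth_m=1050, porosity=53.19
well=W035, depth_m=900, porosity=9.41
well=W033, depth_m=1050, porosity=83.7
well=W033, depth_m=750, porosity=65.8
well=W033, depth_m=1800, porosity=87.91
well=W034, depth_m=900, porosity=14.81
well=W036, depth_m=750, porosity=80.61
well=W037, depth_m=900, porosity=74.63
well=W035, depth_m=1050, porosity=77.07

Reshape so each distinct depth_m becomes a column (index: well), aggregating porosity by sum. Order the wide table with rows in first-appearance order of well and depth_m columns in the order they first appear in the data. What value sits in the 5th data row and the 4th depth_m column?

60.30

With rows in first-appearance order of well, row 5 is well=W036. depth_m columns in first-appearance order: 750, 1800, 900, 1050; column 4 is 1050.
Long rows with well=W036, depth_m=1050: 7.11 + 53.19 = 60.30.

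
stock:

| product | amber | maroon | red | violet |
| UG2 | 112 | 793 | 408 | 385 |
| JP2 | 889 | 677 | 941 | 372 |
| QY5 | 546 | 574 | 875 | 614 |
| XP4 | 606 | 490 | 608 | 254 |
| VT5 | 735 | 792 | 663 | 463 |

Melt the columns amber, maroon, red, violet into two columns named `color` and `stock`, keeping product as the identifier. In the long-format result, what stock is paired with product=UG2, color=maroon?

Unpivoting turns each (product, wide-column) pair into one long row.
The wide cell at row UG2, column maroon holds 793, so the long row (UG2, maroon) has stock=793.

793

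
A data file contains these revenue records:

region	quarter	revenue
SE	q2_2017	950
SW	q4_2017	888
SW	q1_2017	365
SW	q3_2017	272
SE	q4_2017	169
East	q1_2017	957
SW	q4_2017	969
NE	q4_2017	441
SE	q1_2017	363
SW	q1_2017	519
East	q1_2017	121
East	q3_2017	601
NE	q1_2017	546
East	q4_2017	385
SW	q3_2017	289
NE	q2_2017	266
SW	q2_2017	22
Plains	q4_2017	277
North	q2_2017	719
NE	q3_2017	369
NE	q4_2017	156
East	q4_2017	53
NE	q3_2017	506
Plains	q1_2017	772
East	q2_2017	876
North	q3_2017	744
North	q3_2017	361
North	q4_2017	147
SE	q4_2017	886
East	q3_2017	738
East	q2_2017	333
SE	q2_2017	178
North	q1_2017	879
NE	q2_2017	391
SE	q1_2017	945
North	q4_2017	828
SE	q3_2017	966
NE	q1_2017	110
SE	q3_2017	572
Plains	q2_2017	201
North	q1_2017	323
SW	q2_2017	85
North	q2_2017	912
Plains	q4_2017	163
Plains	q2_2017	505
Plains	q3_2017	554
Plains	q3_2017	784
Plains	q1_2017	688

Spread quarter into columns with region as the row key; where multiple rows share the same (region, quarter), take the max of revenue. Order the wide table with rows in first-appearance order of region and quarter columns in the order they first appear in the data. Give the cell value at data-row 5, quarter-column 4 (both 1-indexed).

784

With rows in first-appearance order of region, row 5 is region=Plains. quarter columns in first-appearance order: q2_2017, q4_2017, q1_2017, q3_2017; column 4 is q3_2017.
Long rows with region=Plains, quarter=q3_2017: max(554, 784) = 784.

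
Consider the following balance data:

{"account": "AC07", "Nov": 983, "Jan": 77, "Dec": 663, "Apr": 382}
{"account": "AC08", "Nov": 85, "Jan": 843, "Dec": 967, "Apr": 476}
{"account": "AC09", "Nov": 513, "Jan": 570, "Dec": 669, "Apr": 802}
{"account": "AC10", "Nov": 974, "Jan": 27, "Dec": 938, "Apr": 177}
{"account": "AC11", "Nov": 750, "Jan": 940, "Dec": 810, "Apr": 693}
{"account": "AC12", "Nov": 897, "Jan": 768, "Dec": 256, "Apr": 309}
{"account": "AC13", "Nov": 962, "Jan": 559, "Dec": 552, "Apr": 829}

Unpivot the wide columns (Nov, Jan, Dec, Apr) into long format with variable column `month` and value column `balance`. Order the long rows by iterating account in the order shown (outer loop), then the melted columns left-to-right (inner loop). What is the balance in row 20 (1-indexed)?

28 rows total (7 × 4). Row 20: index ⌊(20-1)/4⌋ = 4 into account → AC11; (20-1) mod 4 = 3 into the melted columns → Apr.
So row 20 is (AC11, Apr, 693); balance = 693.

693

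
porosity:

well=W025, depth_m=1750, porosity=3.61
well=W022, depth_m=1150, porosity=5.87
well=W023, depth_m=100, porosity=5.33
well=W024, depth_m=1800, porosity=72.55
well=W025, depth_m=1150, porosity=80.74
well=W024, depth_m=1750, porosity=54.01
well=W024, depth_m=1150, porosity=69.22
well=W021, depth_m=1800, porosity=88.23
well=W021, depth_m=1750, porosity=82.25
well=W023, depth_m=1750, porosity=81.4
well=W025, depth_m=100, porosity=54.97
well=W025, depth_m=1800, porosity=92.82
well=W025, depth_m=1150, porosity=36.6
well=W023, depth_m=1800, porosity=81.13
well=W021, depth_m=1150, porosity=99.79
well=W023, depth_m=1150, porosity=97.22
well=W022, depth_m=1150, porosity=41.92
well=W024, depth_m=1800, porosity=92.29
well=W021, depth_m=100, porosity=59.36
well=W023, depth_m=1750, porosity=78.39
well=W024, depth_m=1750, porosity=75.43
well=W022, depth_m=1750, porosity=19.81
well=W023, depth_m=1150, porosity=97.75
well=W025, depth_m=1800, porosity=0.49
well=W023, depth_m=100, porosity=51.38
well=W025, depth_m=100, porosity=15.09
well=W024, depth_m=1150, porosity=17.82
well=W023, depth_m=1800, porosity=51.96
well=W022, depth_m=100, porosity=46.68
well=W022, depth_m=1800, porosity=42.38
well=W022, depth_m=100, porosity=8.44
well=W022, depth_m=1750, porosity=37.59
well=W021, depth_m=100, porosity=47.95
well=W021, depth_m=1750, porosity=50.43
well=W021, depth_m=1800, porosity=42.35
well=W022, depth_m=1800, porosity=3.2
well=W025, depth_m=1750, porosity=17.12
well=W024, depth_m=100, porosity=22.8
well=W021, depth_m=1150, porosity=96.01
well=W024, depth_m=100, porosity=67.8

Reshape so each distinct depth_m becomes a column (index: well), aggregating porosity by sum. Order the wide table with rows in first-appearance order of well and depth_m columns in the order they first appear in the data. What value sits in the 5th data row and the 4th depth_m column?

130.58

With rows in first-appearance order of well, row 5 is well=W021. depth_m columns in first-appearance order: 1750, 1150, 100, 1800; column 4 is 1800.
Long rows with well=W021, depth_m=1800: 88.23 + 42.35 = 130.58.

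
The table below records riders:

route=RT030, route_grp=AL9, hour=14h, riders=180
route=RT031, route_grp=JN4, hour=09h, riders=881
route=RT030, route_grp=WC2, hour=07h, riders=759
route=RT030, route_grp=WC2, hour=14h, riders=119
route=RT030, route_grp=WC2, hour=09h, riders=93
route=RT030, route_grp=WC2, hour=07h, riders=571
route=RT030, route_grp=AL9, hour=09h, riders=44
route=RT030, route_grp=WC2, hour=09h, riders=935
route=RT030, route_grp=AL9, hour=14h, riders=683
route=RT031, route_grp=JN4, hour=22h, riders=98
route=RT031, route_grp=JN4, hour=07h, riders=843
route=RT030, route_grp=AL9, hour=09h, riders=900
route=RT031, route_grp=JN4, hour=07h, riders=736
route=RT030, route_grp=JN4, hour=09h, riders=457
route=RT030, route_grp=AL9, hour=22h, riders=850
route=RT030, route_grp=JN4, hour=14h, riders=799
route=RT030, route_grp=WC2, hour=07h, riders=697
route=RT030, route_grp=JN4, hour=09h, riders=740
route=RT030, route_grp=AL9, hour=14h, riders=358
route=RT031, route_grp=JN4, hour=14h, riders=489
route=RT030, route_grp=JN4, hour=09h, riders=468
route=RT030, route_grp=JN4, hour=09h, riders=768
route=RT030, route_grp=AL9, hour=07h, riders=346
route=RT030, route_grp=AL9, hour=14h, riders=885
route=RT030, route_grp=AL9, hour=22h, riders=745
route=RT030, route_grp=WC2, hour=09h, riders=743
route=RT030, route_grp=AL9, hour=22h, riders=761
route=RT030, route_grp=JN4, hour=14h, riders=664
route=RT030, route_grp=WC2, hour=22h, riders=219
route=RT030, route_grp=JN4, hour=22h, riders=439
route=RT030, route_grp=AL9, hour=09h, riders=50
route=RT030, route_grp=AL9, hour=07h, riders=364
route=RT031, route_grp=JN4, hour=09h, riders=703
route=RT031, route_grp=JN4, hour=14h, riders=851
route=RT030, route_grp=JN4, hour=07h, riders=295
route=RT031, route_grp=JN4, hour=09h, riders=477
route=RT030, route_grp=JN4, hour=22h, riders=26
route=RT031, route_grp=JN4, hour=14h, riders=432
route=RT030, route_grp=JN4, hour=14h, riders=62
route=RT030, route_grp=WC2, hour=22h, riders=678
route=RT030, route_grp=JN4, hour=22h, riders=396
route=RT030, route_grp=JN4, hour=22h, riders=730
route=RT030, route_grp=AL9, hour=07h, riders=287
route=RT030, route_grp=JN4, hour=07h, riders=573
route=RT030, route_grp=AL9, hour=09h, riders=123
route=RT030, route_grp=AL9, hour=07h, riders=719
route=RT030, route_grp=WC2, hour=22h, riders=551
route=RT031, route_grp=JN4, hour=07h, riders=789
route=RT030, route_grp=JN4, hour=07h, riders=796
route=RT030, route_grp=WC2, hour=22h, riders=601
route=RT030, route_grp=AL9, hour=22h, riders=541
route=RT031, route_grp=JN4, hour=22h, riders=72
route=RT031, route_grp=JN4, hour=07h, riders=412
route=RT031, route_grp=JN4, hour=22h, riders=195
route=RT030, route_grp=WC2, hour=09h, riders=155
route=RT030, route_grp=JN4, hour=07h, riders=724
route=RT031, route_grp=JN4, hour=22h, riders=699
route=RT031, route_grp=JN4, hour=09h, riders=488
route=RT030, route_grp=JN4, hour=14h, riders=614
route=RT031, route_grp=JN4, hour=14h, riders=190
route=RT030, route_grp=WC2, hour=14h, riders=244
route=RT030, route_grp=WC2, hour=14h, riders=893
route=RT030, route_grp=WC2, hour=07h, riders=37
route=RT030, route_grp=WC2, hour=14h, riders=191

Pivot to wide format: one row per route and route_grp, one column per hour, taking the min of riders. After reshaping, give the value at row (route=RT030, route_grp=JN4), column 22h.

Rows with route=RT030, route_grp=JN4 and hour=22h: riders values are 439, 26, 396, 730.
min(439, 26, 396, 730) = 26.

26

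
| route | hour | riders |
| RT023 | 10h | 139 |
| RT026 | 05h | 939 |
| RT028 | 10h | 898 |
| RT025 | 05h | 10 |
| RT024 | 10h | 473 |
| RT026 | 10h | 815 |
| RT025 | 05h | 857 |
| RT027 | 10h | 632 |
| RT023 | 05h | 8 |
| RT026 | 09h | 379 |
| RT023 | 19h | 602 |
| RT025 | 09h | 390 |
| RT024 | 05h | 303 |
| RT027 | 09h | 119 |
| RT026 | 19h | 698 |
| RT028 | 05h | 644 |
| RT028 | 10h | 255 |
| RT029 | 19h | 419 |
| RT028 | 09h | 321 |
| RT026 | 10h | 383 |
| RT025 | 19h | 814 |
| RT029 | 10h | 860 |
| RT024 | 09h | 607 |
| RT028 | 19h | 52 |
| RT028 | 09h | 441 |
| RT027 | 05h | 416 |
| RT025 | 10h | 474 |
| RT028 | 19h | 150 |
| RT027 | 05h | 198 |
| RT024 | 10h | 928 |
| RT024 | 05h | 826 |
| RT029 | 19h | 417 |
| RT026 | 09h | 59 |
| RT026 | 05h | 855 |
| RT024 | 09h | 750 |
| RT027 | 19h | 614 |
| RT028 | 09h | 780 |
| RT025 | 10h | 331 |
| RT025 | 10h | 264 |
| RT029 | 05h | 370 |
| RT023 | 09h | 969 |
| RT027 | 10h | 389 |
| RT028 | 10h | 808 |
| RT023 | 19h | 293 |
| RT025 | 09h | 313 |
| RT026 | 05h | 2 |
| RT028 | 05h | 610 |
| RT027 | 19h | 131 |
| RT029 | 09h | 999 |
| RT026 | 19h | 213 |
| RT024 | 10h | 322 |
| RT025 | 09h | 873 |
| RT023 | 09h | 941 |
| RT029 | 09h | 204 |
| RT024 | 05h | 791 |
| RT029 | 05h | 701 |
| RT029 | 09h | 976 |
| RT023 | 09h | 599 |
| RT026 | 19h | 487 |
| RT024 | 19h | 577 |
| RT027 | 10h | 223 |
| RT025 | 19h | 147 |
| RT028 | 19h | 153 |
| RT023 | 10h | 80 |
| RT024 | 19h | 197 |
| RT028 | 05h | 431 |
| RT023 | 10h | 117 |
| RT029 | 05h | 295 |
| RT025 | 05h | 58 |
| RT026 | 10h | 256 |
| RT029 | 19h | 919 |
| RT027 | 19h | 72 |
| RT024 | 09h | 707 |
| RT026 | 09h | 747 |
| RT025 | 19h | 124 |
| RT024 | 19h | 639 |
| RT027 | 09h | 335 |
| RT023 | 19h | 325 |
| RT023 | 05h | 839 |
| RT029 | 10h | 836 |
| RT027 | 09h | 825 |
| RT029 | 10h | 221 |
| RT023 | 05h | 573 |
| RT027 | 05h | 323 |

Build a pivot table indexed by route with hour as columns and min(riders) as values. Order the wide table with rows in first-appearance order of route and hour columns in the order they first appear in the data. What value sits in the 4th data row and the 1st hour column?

264

With rows in first-appearance order of route, row 4 is route=RT025. hour columns in first-appearance order: 10h, 05h, 09h, 19h; column 1 is 10h.
Long rows with route=RT025, hour=10h: min(474, 331, 264) = 264.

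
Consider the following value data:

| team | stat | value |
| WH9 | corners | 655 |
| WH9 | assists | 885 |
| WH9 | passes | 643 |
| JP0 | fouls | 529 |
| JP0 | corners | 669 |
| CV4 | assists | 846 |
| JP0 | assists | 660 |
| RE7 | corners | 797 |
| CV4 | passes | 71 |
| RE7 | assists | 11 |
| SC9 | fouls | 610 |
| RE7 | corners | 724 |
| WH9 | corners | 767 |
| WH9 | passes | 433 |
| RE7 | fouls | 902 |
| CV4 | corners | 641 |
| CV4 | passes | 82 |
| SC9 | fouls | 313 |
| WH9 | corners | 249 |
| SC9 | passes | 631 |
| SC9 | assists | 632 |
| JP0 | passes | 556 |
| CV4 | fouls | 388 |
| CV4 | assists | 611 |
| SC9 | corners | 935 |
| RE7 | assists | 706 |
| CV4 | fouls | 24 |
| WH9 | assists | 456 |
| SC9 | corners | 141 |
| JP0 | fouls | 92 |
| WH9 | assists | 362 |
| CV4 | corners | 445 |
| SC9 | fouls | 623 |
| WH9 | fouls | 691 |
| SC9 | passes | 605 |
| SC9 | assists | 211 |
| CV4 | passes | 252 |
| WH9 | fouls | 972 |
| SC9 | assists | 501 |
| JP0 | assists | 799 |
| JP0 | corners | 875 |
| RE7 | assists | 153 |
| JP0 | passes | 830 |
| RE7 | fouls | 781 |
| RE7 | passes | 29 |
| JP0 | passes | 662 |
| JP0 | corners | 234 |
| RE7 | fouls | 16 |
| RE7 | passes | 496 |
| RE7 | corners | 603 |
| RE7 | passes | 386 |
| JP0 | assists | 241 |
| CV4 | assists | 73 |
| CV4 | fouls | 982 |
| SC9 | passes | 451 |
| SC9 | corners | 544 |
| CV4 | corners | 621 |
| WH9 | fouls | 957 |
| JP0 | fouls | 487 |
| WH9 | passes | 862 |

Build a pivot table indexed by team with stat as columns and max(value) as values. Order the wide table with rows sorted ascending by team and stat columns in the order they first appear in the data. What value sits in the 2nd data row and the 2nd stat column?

799

With rows sorted ascending by team, row 2 is team=JP0. stat columns in first-appearance order: corners, assists, passes, fouls; column 2 is assists.
Long rows with team=JP0, stat=assists: max(660, 799, 241) = 799.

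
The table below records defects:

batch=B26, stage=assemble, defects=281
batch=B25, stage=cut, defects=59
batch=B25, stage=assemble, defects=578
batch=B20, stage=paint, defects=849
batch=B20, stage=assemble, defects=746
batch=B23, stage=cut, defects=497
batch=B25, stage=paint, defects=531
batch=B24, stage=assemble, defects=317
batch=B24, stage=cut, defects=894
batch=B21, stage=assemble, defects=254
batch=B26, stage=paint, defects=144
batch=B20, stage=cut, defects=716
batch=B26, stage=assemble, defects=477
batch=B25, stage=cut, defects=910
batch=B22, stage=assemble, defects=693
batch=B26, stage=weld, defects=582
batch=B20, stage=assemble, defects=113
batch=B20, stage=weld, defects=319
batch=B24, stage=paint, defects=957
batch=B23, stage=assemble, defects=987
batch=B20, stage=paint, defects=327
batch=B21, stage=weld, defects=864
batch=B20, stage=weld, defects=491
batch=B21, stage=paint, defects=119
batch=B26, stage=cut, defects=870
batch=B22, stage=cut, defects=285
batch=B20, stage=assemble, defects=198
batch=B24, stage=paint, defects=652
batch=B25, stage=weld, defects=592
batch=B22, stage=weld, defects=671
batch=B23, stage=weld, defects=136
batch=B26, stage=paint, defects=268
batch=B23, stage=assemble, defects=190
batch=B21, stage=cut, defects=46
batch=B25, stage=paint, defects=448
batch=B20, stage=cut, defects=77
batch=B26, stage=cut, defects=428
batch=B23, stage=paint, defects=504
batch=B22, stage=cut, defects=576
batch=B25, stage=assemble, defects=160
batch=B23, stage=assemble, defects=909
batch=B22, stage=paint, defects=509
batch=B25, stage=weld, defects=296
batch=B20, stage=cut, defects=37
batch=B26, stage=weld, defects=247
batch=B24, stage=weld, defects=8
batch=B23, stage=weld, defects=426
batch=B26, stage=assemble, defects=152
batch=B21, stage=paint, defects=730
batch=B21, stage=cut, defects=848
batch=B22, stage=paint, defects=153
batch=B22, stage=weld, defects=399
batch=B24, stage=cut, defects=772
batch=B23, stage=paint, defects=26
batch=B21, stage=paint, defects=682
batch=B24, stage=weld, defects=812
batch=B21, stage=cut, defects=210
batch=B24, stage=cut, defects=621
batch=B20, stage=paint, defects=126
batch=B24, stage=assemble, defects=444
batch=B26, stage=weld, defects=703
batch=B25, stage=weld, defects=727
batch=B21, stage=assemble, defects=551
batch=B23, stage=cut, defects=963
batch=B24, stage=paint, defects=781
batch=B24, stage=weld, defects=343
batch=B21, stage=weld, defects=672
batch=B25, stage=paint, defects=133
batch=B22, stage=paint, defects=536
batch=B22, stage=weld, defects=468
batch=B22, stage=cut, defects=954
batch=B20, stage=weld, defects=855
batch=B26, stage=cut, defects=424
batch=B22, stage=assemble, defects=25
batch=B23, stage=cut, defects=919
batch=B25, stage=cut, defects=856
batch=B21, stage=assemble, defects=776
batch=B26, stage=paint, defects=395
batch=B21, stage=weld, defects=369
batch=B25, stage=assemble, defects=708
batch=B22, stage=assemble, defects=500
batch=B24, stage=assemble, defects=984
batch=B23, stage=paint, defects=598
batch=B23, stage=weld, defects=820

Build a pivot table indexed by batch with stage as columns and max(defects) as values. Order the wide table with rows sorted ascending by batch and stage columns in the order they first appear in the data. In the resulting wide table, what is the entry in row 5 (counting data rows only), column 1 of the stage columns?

With rows sorted ascending by batch, row 5 is batch=B24. stage columns in first-appearance order: assemble, cut, paint, weld; column 1 is assemble.
Long rows with batch=B24, stage=assemble: max(317, 444, 984) = 984.

984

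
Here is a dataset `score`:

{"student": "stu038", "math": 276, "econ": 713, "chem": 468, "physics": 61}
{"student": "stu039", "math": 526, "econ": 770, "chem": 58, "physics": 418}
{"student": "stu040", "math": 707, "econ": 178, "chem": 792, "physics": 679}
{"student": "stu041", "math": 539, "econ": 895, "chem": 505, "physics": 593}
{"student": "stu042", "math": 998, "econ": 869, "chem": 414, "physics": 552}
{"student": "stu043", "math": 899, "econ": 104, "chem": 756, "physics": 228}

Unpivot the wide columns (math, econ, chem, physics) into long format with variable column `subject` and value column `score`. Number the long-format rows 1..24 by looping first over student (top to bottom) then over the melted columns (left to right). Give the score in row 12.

679

24 rows total (6 × 4). Row 12: index ⌊(12-1)/4⌋ = 2 into student → stu040; (12-1) mod 4 = 3 into the melted columns → physics.
So row 12 is (stu040, physics, 679); score = 679.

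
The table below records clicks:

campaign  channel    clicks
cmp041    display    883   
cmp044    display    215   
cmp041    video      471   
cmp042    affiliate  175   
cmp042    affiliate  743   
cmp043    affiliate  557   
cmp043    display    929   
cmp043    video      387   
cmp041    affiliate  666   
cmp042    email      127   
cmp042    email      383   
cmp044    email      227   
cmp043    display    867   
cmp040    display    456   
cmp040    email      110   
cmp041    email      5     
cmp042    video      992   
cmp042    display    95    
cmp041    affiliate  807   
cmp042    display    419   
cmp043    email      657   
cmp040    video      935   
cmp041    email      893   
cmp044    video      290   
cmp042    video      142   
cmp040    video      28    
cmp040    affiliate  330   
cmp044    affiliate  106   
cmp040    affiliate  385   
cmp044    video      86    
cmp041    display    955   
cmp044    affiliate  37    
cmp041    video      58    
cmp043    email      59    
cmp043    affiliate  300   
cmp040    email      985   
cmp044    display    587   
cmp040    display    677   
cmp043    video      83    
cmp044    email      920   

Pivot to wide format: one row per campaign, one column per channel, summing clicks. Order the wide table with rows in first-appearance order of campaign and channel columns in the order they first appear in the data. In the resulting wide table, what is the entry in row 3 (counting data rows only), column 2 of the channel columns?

1134

With rows in first-appearance order of campaign, row 3 is campaign=cmp042. channel columns in first-appearance order: display, video, affiliate, email; column 2 is video.
Long rows with campaign=cmp042, channel=video: 992 + 142 = 1134.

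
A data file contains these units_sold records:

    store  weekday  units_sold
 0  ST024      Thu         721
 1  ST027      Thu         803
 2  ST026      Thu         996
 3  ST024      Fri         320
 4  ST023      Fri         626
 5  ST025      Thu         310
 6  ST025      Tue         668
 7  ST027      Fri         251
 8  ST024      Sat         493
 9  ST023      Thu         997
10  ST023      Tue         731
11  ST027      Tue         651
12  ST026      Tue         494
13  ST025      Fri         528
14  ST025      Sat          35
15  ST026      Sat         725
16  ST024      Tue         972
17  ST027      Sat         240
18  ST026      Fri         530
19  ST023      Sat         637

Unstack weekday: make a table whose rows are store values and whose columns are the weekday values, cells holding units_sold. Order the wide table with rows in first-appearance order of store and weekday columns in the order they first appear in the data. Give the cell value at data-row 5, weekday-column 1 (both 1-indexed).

With rows in first-appearance order of store, row 5 is store=ST025. weekday columns in first-appearance order: Thu, Fri, Tue, Sat; column 1 is Thu.
Long rows with store=ST025, weekday=Thu: units_sold = 310.

310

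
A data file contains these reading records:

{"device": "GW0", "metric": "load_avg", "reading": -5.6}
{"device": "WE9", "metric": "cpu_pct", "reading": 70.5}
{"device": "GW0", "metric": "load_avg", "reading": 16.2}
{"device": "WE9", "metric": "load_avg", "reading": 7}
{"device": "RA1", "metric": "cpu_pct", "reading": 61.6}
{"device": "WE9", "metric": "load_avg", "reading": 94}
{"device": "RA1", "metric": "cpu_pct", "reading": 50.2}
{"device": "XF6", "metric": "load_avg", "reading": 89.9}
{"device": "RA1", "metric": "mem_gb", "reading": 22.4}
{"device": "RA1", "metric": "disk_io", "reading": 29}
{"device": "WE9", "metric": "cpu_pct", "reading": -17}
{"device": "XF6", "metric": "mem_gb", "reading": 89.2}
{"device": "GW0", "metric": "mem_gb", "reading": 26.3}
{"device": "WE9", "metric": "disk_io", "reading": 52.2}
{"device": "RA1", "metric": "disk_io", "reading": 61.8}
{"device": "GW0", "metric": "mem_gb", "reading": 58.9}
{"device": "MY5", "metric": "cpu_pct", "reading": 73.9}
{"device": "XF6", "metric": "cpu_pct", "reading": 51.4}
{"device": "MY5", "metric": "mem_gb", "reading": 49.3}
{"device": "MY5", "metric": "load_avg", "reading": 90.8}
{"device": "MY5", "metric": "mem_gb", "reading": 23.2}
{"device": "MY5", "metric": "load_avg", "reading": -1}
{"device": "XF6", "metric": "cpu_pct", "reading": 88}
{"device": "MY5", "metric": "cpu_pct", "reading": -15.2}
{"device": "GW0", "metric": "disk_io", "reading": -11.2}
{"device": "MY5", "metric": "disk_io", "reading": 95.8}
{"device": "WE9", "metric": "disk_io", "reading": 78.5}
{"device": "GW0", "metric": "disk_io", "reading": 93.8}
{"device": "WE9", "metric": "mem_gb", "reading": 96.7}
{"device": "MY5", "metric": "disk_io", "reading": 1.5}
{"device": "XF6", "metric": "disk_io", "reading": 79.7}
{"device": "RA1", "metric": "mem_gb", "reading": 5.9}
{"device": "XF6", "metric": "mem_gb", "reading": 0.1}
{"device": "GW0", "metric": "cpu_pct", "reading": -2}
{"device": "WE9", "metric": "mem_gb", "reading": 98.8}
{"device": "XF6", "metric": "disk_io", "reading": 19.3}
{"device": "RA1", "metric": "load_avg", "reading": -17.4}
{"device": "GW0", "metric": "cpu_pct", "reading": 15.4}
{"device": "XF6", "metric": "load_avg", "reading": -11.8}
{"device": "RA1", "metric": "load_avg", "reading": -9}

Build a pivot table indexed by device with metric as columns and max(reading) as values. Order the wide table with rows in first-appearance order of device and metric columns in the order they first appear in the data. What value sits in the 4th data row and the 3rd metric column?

With rows in first-appearance order of device, row 4 is device=XF6. metric columns in first-appearance order: load_avg, cpu_pct, mem_gb, disk_io; column 3 is mem_gb.
Long rows with device=XF6, metric=mem_gb: max(89.2, 0.1) = 89.2.

89.2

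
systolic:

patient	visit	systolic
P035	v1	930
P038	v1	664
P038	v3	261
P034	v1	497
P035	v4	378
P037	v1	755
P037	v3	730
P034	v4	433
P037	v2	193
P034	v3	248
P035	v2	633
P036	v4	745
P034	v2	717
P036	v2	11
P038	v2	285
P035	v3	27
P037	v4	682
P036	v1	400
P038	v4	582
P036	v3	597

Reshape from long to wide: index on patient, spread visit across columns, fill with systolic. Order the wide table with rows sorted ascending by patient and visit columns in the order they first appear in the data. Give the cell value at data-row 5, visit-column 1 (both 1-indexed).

664

With rows sorted ascending by patient, row 5 is patient=P038. visit columns in first-appearance order: v1, v3, v4, v2; column 1 is v1.
Long rows with patient=P038, visit=v1: systolic = 664.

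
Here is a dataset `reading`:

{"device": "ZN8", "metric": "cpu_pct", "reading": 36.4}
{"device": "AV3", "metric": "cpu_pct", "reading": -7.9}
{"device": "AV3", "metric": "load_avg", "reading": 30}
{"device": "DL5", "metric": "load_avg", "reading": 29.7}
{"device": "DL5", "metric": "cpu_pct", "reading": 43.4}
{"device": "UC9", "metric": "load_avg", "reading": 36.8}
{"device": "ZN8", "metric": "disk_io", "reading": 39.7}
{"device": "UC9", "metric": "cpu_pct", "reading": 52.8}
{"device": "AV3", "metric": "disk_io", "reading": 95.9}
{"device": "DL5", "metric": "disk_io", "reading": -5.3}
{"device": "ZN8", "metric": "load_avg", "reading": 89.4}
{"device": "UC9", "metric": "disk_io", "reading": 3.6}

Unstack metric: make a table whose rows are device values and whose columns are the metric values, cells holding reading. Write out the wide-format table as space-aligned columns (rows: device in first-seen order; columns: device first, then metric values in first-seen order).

device  cpu_pct  load_avg  disk_io
ZN8     36.4     89.4      39.7   
AV3     -7.9     30        95.9   
DL5     43.4     29.7      -5.3   
UC9     52.8     36.8      3.6    

Columns: device plus the 3 distinct metric values (cpu_pct, load_avg, disk_io).
For example, row ZN8 column cpu_pct takes reading=36.4 from the long row (ZN8, cpu_pct).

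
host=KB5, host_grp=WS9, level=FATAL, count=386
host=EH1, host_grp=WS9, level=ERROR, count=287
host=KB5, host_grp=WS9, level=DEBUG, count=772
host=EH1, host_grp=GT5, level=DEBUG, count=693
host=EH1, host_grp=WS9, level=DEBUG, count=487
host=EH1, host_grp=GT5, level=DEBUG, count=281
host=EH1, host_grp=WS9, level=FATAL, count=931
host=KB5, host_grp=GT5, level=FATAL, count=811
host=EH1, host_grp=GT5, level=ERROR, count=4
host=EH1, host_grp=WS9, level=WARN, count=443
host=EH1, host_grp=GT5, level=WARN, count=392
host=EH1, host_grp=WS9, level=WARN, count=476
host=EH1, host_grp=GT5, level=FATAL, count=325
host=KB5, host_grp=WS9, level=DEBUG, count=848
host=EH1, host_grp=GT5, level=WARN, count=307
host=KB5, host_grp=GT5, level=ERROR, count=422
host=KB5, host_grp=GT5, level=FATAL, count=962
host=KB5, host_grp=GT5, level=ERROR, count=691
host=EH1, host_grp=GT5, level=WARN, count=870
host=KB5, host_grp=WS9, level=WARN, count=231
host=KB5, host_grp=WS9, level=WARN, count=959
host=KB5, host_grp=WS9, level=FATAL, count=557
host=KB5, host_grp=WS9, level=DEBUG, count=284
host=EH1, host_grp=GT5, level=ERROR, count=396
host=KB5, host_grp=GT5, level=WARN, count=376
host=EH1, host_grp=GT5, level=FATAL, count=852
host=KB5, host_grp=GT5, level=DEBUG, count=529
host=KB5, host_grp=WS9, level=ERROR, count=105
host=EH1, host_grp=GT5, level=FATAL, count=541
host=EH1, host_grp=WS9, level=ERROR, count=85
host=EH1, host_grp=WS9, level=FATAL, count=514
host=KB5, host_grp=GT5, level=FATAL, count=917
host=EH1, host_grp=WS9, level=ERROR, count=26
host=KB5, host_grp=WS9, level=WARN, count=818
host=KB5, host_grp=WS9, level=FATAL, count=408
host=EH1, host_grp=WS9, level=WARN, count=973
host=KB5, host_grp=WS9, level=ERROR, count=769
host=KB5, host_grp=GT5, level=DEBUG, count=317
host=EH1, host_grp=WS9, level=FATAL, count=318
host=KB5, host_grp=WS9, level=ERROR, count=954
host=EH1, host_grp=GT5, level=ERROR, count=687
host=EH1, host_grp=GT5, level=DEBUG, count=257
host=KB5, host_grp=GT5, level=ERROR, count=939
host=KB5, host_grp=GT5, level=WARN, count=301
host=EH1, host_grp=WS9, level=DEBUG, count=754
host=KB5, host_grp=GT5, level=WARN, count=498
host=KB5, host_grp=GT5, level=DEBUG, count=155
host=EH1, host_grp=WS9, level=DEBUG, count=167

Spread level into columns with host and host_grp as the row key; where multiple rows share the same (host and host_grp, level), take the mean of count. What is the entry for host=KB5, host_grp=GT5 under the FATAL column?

896.67

Rows with host=KB5, host_grp=GT5 and level=FATAL: count values are 811, 962, 917.
(811 + 962 + 917) / 3 = 896.67.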